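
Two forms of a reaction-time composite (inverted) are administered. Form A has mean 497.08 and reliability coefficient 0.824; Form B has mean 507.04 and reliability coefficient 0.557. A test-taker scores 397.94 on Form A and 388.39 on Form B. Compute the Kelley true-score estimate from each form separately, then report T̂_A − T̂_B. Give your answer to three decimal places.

-25.563

T̂_A = 0.824(397.94) + 0.176(497.08) = 415.38864
T̂_B = 0.557(388.39) + 0.443(507.04) = 440.95195
T̂_A − T̂_B = -25.56331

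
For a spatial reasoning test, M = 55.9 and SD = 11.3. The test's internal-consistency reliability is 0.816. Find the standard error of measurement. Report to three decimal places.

4.847

SEM = SD · √(1 − ρ) = 11.3 × √0.184 = 11.3 × 0.4290 = 4.8472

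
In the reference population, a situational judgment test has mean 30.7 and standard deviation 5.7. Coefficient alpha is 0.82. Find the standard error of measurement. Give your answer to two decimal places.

2.42

SEM = SD · √(1 − ρ) = 5.7 × √0.18 = 5.7 × 0.4243 = 2.418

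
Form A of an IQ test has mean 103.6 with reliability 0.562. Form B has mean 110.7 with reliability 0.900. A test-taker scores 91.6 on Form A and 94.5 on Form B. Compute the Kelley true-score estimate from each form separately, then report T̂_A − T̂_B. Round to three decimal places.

0.736

T̂_A = 0.562(91.6) + 0.438(103.6) = 96.85600
T̂_B = 0.900(94.5) + 0.100(110.7) = 96.12000
T̂_A − T̂_B = 0.73600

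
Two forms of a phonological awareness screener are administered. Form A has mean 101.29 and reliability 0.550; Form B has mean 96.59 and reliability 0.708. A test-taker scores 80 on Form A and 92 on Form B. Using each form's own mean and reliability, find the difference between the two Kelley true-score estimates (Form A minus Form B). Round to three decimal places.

T̂_A = 0.550(80) + 0.450(101.29) = 89.58050
T̂_B = 0.708(92) + 0.292(96.59) = 93.34028
T̂_A − T̂_B = -3.75978

-3.760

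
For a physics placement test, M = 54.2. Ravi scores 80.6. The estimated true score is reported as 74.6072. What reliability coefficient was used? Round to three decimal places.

T̂ = ρX + (1 − ρ)μ  ⇒  T̂ − μ = ρ(X − μ)
ρ = (T̂ − μ)/(X − μ) = (74.6072 − 54.2) / (80.6 − 54.2) = 20.4072 / 26.4 = 0.77300

0.773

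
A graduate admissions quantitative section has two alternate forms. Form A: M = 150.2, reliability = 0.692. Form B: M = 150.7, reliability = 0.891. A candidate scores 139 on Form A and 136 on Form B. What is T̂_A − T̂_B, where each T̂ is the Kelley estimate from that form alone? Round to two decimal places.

4.85

T̂_A = 0.692(139) + 0.308(150.2) = 142.4496
T̂_B = 0.891(136) + 0.109(150.7) = 137.6023
T̂_A − T̂_B = 4.8473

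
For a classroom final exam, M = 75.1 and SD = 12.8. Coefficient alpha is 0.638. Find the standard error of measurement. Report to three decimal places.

SEM = SD · √(1 − ρ) = 12.8 × √0.362 = 12.8 × 0.6017 = 7.7013

7.701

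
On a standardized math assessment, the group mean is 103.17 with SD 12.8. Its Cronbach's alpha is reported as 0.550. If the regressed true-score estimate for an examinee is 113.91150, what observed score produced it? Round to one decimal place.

122.7

T̂ = ρX + (1 − ρ)μ  ⇒  X = (T̂ − (1 − ρ)μ) / ρ
X = (113.91150 − 0.450 × 103.17) / 0.550 = (113.91150 − 46.42650) / 0.550 = 67.48500 / 0.550 = 122.700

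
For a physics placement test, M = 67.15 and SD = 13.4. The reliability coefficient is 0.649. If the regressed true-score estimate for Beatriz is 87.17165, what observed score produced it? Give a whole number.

T̂ = ρX + (1 − ρ)μ  ⇒  X = (T̂ − (1 − ρ)μ) / ρ
X = (87.17165 − 0.351 × 67.15) / 0.649 = (87.17165 − 23.56965) / 0.649 = 63.60200 / 0.649 = 98.00

98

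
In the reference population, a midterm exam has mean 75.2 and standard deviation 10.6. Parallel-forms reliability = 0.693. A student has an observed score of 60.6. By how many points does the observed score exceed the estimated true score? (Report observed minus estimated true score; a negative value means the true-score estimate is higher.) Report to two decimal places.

T̂ = 0.693(60.6) + 0.307(75.2) = 41.9958 + 23.0864 = 65.0822 → 65.082
X − T̂ = 60.6 − 65.082 = -4.482 → -4.48

-4.48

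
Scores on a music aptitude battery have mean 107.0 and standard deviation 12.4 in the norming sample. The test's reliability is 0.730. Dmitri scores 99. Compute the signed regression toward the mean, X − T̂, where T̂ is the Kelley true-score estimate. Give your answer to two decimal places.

T̂ = 0.730(99) + 0.270(107.0) = 72.270 + 28.8900 = 101.1600 → 101.160
X − T̂ = 99 − 101.160 = -2.160 → -2.16

-2.16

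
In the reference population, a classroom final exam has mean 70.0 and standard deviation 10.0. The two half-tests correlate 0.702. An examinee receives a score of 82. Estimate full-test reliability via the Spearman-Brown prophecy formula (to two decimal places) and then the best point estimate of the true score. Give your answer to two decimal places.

Spearman-Brown: ρ = 2r/(1 + r) = 2(0.702)/(1 + 0.702) = 1.4040/1.702 = 0.8249 → 0.82
T̂ = 0.82(82) + 0.18(70.0) = 67.24 + 12.600 = 79.840 → 79.84

79.84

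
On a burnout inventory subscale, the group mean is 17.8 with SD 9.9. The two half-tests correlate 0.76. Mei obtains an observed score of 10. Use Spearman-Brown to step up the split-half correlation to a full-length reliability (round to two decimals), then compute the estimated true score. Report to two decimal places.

Spearman-Brown: ρ = 2r/(1 + r) = 2(0.76)/(1 + 0.76) = 1.520/1.76 = 0.8636 → 0.86
T̂ = 0.86(10) + 0.14(17.8) = 8.60 + 2.492 = 11.092 → 11.09

11.09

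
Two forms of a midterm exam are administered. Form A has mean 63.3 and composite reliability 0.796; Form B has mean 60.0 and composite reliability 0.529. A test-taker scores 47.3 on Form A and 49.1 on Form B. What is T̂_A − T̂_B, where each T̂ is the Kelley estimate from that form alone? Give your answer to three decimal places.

-3.670

T̂_A = 0.796(47.3) + 0.204(63.3) = 50.56400
T̂_B = 0.529(49.1) + 0.471(60.0) = 54.23390
T̂_A − T̂_B = -3.66990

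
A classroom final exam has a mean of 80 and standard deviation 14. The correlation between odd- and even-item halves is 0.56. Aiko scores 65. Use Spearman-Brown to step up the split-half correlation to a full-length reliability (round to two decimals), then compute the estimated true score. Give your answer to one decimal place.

Spearman-Brown: ρ = 2r/(1 + r) = 2(0.56)/(1 + 0.56) = 1.120/1.56 = 0.7179 → 0.72
T̂ = ρX + (1 − ρ)μ
  = 0.72 × 65 + 0.28 × 80
  = 46.80 + 22.40
  = 69.20
  ≈ 69.2

69.2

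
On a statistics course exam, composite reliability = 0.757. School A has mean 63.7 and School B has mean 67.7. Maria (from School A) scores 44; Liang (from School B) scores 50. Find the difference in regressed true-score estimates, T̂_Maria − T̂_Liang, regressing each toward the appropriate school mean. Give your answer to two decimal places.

T̂_Maria = 0.757(44) + 0.243(63.7) = 48.7871
T̂_Liang = 0.757(50) + 0.243(67.7) = 54.3011
Difference = 48.7871 − 54.3011 = -5.5140

-5.51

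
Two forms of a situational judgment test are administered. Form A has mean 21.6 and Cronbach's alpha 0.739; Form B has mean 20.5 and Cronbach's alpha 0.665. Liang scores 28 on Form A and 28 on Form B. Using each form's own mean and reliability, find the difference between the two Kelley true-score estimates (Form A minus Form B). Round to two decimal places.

T̂_A = 0.739(28) + 0.261(21.6) = 26.3296
T̂_B = 0.665(28) + 0.335(20.5) = 25.4875
T̂_A − T̂_B = 0.8421

0.84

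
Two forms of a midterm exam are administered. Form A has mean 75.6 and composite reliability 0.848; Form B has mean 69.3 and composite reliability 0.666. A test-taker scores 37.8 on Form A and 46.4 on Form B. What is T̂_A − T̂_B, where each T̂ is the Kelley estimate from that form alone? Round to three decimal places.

-10.503

T̂_A = 0.848(37.8) + 0.152(75.6) = 43.54560
T̂_B = 0.666(46.4) + 0.334(69.3) = 54.04860
T̂_A − T̂_B = -10.50300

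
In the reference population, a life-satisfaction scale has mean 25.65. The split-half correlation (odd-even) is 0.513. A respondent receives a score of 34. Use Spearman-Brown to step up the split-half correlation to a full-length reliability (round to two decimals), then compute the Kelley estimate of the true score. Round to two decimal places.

Spearman-Brown: ρ = 2r/(1 + r) = 2(0.513)/(1 + 0.513) = 1.0260/1.513 = 0.6781 → 0.68
Weight the observed score by reliability and the mean by (1 − reliability): T̂ = 0.68·34 + 0.32·25.65 = 23.12 + 8.2080 = 31.328.

31.33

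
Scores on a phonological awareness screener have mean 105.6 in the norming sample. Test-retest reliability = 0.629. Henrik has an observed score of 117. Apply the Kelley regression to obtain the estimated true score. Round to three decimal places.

112.771

T̂ = ρX + (1 − ρ)μ
  = 0.629 × 117 + 0.371 × 105.6
  = 73.593 + 39.1776
  = 112.7706
  ≈ 112.771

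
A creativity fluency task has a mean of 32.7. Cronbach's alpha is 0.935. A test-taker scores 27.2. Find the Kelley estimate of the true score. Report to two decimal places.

27.56

T̂ = 0.935(27.2) + 0.065(32.7) = 25.4320 + 2.1255 = 27.558 → 27.56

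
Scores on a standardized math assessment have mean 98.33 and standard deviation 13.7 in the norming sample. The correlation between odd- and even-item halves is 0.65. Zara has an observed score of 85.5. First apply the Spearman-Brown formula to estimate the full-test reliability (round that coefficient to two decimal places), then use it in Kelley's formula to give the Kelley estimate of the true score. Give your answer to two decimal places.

Spearman-Brown: ρ = 2r/(1 + r) = 2(0.65)/(1 + 0.65) = 1.300/1.65 = 0.7879 → 0.79
Regress the observed score toward the mean by the unreliability: T̂ = 0.79·85.5 + 0.21·98.33 = 67.545 + 20.6493 = 88.194.

88.19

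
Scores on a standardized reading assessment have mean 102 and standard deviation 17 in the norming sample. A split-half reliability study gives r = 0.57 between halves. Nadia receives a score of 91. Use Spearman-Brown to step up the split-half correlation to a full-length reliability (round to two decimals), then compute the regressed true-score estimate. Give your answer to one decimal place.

Spearman-Brown: ρ = 2r/(1 + r) = 2(0.57)/(1 + 0.57) = 1.140/1.57 = 0.7261 → 0.73
T̂ = ρX + (1 − ρ)μ
  = 0.73 × 91 + 0.27 × 102
  = 66.43 + 27.54
  = 93.97
  ≈ 94.0

94.0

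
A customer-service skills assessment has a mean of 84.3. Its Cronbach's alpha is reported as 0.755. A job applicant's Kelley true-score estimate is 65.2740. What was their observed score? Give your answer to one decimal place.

59.1

T̂ = ρX + (1 − ρ)μ  ⇒  X = (T̂ − (1 − ρ)μ) / ρ
X = (65.2740 − 0.245 × 84.3) / 0.755 = (65.2740 − 20.6535) / 0.755 = 44.6205 / 0.755 = 59.100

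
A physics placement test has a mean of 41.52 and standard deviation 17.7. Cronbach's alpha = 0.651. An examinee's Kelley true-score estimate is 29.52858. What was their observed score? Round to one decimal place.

T̂ = ρX + (1 − ρ)μ  ⇒  X = (T̂ − (1 − ρ)μ) / ρ
X = (29.52858 − 0.349 × 41.52) / 0.651 = (29.52858 − 14.49048) / 0.651 = 15.03810 / 0.651 = 23.100

23.1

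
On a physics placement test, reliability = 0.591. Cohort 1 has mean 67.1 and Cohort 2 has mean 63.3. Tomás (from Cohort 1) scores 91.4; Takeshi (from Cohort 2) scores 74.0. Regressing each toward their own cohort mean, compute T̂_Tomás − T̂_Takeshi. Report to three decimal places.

11.838

T̂_Tomás = 0.591(91.4) + 0.409(67.1) = 81.46130
T̂_Takeshi = 0.591(74.0) + 0.409(63.3) = 69.62370
Difference = 81.46130 − 69.62370 = 11.83760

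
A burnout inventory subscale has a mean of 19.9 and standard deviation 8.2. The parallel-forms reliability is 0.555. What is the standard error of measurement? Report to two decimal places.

SEM = SD · √(1 − ρ) = 8.2 × √0.445 = 8.2 × 0.6671 = 5.470

5.47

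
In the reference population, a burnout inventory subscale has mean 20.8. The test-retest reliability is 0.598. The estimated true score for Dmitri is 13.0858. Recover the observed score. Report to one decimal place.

T̂ = ρX + (1 − ρ)μ  ⇒  X = (T̂ − (1 − ρ)μ) / ρ
X = (13.0858 − 0.402 × 20.8) / 0.598 = (13.0858 − 8.3616) / 0.598 = 4.7242 / 0.598 = 7.900

7.9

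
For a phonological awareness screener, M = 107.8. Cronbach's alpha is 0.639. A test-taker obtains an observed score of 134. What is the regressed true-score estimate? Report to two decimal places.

124.54

Kelley's formula gives T̂ = 0.639·134 + 0.361·107.8 = 85.626 + 38.9158 = 124.542.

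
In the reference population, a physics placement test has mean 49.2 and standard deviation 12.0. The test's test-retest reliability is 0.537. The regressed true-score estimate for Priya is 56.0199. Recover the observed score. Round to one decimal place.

61.9

T̂ = ρX + (1 − ρ)μ  ⇒  X = (T̂ − (1 − ρ)μ) / ρ
X = (56.0199 − 0.463 × 49.2) / 0.537 = (56.0199 − 22.7796) / 0.537 = 33.2403 / 0.537 = 61.900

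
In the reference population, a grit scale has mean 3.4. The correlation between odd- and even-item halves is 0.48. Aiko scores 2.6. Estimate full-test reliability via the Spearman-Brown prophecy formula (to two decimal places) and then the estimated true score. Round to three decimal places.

2.880

Spearman-Brown: ρ = 2r/(1 + r) = 2(0.48)/(1 + 0.48) = 0.960/1.48 = 0.6486 → 0.65
T̂ = ρX + (1 − ρ)μ
  = 0.65 × 2.6 + 0.35 × 3.4
  = 1.690 + 1.190
  = 2.8800
  ≈ 2.880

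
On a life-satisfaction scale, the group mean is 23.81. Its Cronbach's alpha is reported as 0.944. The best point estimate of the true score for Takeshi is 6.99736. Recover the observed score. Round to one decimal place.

T̂ = ρX + (1 − ρ)μ  ⇒  X = (T̂ − (1 − ρ)μ) / ρ
X = (6.99736 − 0.056 × 23.81) / 0.944 = (6.99736 − 1.33336) / 0.944 = 5.66400 / 0.944 = 6.000

6.0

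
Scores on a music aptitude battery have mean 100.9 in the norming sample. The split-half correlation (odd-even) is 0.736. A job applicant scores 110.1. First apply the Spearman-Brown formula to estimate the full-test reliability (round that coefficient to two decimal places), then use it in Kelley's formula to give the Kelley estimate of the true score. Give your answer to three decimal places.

Spearman-Brown: ρ = 2r/(1 + r) = 2(0.736)/(1 + 0.736) = 1.4720/1.736 = 0.8479 → 0.85
T̂ = 0.85(110.1) + 0.15(100.9) = 93.585 + 15.135 = 108.7200 → 108.720

108.720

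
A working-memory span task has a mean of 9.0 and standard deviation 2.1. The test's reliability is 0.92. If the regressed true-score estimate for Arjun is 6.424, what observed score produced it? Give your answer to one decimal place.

6.2

T̂ = ρX + (1 − ρ)μ  ⇒  X = (T̂ − (1 − ρ)μ) / ρ
X = (6.424 − 0.08 × 9.0) / 0.92 = (6.424 − 0.720) / 0.92 = 5.704 / 0.92 = 6.200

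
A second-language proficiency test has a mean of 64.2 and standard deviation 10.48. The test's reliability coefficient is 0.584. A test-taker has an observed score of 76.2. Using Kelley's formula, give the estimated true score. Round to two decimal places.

71.21

Regress the observed score toward the mean by the unreliability: T̂ = 0.584·76.2 + 0.416·64.2 = 44.5008 + 26.7072 = 71.208.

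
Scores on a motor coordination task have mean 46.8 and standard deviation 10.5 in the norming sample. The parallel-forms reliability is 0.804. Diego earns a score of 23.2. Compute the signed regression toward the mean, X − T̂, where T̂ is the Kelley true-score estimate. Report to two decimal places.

T̂ = 0.804(23.2) + 0.196(46.8) = 18.6528 + 9.1728 = 27.8256 → 27.826
X − T̂ = 23.2 − 27.826 = -4.626 → -4.63

-4.63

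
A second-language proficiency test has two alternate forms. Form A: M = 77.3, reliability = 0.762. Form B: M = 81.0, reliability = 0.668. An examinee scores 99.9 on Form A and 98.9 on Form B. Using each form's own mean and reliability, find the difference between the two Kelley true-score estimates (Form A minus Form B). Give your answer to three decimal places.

T̂_A = 0.762(99.9) + 0.238(77.3) = 94.52120
T̂_B = 0.668(98.9) + 0.332(81.0) = 92.95720
T̂_A − T̂_B = 1.56400

1.564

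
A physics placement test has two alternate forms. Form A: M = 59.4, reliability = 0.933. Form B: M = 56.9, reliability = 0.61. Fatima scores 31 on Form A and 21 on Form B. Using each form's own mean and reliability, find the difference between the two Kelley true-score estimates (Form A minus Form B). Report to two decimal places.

T̂_A = 0.933(31) + 0.067(59.4) = 32.9028
T̂_B = 0.61(21) + 0.39(56.9) = 35.0010
T̂_A − T̂_B = -2.0982

-2.10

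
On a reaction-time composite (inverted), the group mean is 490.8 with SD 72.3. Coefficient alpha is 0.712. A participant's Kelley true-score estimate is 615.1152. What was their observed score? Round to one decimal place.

665.4

T̂ = ρX + (1 − ρ)μ  ⇒  X = (T̂ − (1 − ρ)μ) / ρ
X = (615.1152 − 0.288 × 490.8) / 0.712 = (615.1152 − 141.3504) / 0.712 = 473.7648 / 0.712 = 665.400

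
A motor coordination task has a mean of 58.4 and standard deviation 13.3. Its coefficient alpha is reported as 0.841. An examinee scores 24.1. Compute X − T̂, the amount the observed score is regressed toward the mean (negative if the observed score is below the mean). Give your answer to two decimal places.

-5.45

T̂ = ρX + (1 − ρ)μ
  = 0.841 × 24.1 + 0.159 × 58.4
  = 20.2681 + 9.2856
  = 29.5537
  ≈ 29.554
X − T̂ = 24.1 − 29.554 = -5.454 → -5.45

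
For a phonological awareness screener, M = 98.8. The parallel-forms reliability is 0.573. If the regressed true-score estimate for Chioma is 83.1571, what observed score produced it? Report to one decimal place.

71.5

T̂ = ρX + (1 − ρ)μ  ⇒  X = (T̂ − (1 − ρ)μ) / ρ
X = (83.1571 − 0.427 × 98.8) / 0.573 = (83.1571 − 42.1876) / 0.573 = 40.9695 / 0.573 = 71.500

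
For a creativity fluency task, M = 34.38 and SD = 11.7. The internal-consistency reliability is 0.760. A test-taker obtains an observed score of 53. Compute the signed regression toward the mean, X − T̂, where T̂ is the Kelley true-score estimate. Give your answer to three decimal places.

4.469

T̂ = ρX + (1 − ρ)μ
  = 0.760 × 53 + 0.240 × 34.38
  = 40.280 + 8.25120
  = 48.53120
  ≈ 48.5312
X − T̂ = 53 − 48.5312 = 4.4688 → 4.469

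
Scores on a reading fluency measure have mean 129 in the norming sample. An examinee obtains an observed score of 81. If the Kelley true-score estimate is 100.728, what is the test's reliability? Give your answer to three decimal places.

T̂ = ρX + (1 − ρ)μ  ⇒  T̂ − μ = ρ(X − μ)
ρ = (T̂ − μ)/(X − μ) = (100.728 − 129) / (81 − 129) = -28.272 / -48.0 = 0.58900

0.589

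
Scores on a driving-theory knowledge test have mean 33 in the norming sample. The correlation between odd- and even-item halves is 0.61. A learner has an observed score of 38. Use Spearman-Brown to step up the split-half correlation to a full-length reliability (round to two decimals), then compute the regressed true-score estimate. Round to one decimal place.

36.8

Spearman-Brown: ρ = 2r/(1 + r) = 2(0.61)/(1 + 0.61) = 1.220/1.61 = 0.7578 → 0.76
T̂ = 0.76(38) + 0.24(33) = 28.88 + 7.92 = 36.80 → 36.8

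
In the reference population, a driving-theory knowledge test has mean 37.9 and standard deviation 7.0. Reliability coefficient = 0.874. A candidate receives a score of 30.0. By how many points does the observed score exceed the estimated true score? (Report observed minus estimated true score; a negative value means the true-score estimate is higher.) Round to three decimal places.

Kelley's formula gives T̂ = 0.874·30.0 + 0.126·37.9 = 26.2200 + 4.7754 = 30.99540.
X − T̂ = 30.0 − 30.9954 = -0.9954 → -0.995

-0.995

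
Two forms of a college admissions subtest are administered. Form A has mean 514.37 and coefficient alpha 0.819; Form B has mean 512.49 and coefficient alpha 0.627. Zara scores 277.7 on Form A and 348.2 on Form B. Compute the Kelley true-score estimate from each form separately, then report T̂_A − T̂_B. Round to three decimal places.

-88.943

T̂_A = 0.819(277.7) + 0.181(514.37) = 320.53727
T̂_B = 0.627(348.2) + 0.373(512.49) = 409.48017
T̂_A − T̂_B = -88.94290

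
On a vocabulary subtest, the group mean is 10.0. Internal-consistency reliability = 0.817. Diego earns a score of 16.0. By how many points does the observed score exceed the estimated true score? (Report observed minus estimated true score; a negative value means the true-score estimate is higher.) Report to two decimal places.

T̂ = 0.817(16.0) + 0.183(10.0) = 13.0720 + 1.8300 = 14.9020 → 14.902
X − T̂ = 16.0 − 14.902 = 1.098 → 1.10

1.10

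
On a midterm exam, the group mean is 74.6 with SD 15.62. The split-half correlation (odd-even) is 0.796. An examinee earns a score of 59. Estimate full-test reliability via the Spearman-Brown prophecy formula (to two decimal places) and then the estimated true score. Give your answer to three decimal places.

60.716

Spearman-Brown: ρ = 2r/(1 + r) = 2(0.796)/(1 + 0.796) = 1.5920/1.796 = 0.8864 → 0.89
T̂ = 0.89(59) + 0.11(74.6) = 52.51 + 8.206 = 60.7160 → 60.716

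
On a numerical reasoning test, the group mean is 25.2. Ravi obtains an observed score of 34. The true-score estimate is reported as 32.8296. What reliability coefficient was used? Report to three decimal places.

0.867

T̂ = ρX + (1 − ρ)μ  ⇒  T̂ − μ = ρ(X − μ)
ρ = (T̂ − μ)/(X − μ) = (32.8296 − 25.2) / (34 − 25.2) = 7.6296 / 8.8 = 0.86700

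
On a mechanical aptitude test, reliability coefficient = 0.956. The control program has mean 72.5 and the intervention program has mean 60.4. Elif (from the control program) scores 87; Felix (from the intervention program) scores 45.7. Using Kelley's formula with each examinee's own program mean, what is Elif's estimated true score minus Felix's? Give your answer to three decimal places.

T̂_Elif = 0.956(87) + 0.044(72.5) = 86.36200
T̂_Felix = 0.956(45.7) + 0.044(60.4) = 46.34680
Difference = 86.36200 − 46.34680 = 40.01520

40.015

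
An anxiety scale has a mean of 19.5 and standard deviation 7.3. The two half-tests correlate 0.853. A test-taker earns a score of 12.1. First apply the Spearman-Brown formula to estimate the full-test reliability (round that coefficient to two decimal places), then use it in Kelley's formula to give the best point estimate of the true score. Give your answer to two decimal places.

12.69

Spearman-Brown: ρ = 2r/(1 + r) = 2(0.853)/(1 + 0.853) = 1.7060/1.853 = 0.9207 → 0.92
T̂ = 0.92(12.1) + 0.08(19.5) = 11.132 + 1.560 = 12.692 → 12.69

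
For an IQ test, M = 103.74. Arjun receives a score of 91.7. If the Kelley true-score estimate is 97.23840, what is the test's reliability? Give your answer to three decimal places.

0.540

T̂ = ρX + (1 − ρ)μ  ⇒  T̂ − μ = ρ(X − μ)
ρ = (T̂ − μ)/(X − μ) = (97.23840 − 103.74) / (91.7 − 103.74) = -6.50160 / -12.04 = 0.54000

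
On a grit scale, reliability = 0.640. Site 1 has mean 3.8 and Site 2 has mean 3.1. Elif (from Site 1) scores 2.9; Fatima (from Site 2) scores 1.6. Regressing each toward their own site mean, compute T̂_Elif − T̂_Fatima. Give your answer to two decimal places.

1.08

T̂_Elif = 0.640(2.9) + 0.360(3.8) = 3.2240
T̂_Fatima = 0.640(1.6) + 0.360(3.1) = 2.1400
Difference = 3.2240 − 2.1400 = 1.0840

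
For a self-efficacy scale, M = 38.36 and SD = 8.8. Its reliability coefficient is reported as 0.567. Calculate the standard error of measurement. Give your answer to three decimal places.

5.791

SEM = SD · √(1 − ρ) = 8.8 × √0.433 = 8.8 × 0.6580 = 5.7906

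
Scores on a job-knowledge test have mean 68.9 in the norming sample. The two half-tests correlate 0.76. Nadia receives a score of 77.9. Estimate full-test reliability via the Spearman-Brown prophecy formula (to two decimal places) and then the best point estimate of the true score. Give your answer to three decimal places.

Spearman-Brown: ρ = 2r/(1 + r) = 2(0.76)/(1 + 0.76) = 1.520/1.76 = 0.8636 → 0.86
Kelley's formula gives T̂ = 0.86·77.9 + 0.14·68.9 = 66.994 + 9.646 = 76.6400.

76.640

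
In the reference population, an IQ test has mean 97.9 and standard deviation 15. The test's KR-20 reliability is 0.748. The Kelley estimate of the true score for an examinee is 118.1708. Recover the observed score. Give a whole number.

125

T̂ = ρX + (1 − ρ)μ  ⇒  X = (T̂ − (1 − ρ)μ) / ρ
X = (118.1708 − 0.252 × 97.9) / 0.748 = (118.1708 − 24.6708) / 0.748 = 93.5000 / 0.748 = 125.00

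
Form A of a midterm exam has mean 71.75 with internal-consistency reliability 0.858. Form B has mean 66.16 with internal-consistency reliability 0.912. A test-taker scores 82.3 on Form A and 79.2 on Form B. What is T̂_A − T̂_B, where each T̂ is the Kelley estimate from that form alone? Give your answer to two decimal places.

2.75

T̂_A = 0.858(82.3) + 0.142(71.75) = 80.8019
T̂_B = 0.912(79.2) + 0.088(66.16) = 78.0525
T̂_A − T̂_B = 2.7494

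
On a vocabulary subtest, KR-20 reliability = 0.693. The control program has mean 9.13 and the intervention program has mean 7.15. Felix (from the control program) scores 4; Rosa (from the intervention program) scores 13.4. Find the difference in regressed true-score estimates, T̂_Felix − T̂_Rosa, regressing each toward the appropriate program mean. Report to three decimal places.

T̂_Felix = 0.693(4) + 0.307(9.13) = 5.57491
T̂_Rosa = 0.693(13.4) + 0.307(7.15) = 11.48125
Difference = 5.57491 − 11.48125 = -5.90634

-5.906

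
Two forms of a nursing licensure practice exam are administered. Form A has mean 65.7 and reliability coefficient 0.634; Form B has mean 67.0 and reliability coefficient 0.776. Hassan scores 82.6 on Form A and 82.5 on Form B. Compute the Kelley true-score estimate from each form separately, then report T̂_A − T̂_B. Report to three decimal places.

T̂_A = 0.634(82.6) + 0.366(65.7) = 76.41460
T̂_B = 0.776(82.5) + 0.224(67.0) = 79.02800
T̂_A − T̂_B = -2.61340

-2.613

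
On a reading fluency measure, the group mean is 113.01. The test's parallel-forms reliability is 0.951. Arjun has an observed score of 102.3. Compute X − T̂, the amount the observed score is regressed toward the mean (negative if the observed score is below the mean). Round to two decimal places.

-0.52

Weight the observed score by reliability and the mean by (1 − reliability): T̂ = 0.951·102.3 + 0.049·113.01 = 97.2873 + 5.53749 = 102.8248.
X − T̂ = 102.3 − 102.825 = -0.525 → -0.52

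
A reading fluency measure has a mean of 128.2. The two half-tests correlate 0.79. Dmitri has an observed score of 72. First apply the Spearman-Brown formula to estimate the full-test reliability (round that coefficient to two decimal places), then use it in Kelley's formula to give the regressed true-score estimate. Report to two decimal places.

Spearman-Brown: ρ = 2r/(1 + r) = 2(0.79)/(1 + 0.79) = 1.580/1.79 = 0.8827 → 0.88
T̂ = ρX + (1 − ρ)μ
  = 0.88 × 72 + 0.12 × 128.2
  = 63.36 + 15.384
  = 78.744
  ≈ 78.74

78.74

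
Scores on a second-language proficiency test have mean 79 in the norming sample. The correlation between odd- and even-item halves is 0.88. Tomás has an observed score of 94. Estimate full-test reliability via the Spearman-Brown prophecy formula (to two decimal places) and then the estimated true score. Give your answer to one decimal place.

Spearman-Brown: ρ = 2r/(1 + r) = 2(0.88)/(1 + 0.88) = 1.760/1.88 = 0.9362 → 0.94
T̂ = ρX + (1 − ρ)μ
  = 0.94 × 94 + 0.06 × 79
  = 88.36 + 4.74
  = 93.10
  ≈ 93.1

93.1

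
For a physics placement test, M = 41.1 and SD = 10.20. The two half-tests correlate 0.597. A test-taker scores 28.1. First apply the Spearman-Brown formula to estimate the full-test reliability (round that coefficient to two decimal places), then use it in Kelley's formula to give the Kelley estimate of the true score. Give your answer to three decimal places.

Spearman-Brown: ρ = 2r/(1 + r) = 2(0.597)/(1 + 0.597) = 1.1940/1.597 = 0.7477 → 0.75
T̂ = ρX + (1 − ρ)μ
  = 0.75 × 28.1 + 0.25 × 41.1
  = 21.075 + 10.275
  = 31.3500
  ≈ 31.350

31.350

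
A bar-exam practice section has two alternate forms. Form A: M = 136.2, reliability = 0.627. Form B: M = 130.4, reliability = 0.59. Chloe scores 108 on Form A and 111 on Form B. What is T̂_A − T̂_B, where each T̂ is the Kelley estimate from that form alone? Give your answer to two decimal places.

T̂_A = 0.627(108) + 0.373(136.2) = 118.5186
T̂_B = 0.59(111) + 0.41(130.4) = 118.9540
T̂_A − T̂_B = -0.4354

-0.44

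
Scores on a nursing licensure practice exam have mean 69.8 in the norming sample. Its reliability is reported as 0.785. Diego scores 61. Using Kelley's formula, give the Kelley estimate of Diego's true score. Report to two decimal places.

62.89

Weight the observed score by reliability and the mean by (1 − reliability): T̂ = 0.785·61 + 0.215·69.8 = 47.885 + 15.0070 = 62.892.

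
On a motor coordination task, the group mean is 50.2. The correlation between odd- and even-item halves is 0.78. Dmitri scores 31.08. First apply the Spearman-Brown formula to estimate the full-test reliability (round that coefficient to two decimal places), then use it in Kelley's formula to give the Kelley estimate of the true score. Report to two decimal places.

Spearman-Brown: ρ = 2r/(1 + r) = 2(0.78)/(1 + 0.78) = 1.560/1.78 = 0.8764 → 0.88
T̂ = ρX + (1 − ρ)μ
  = 0.88 × 31.08 + 0.12 × 50.2
  = 27.3504 + 6.024
  = 33.374
  ≈ 33.37

33.37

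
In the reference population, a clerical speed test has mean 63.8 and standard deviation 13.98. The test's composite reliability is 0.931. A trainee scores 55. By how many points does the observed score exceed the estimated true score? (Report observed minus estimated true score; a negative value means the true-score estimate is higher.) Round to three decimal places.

T̂ = ρX + (1 − ρ)μ
  = 0.931 × 55 + 0.069 × 63.8
  = 51.205 + 4.4022
  = 55.60720
  ≈ 55.6072
X − T̂ = 55 − 55.6072 = -0.6072 → -0.607

-0.607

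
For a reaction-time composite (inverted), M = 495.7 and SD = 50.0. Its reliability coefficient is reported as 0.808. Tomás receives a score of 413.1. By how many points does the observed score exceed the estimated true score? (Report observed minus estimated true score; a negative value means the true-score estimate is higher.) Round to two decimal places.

-15.86

T̂ = ρX + (1 − ρ)μ
  = 0.808 × 413.1 + 0.192 × 495.7
  = 333.7848 + 95.1744
  = 428.9592
  ≈ 428.959
X − T̂ = 413.1 − 428.959 = -15.859 → -15.86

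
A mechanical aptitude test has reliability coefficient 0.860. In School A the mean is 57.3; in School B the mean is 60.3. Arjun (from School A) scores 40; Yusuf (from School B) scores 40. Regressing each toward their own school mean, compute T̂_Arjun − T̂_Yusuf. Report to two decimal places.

-0.42

T̂_Arjun = 0.860(40) + 0.140(57.3) = 42.4220
T̂_Yusuf = 0.860(40) + 0.140(60.3) = 42.8420
Difference = 42.4220 − 42.8420 = -0.4200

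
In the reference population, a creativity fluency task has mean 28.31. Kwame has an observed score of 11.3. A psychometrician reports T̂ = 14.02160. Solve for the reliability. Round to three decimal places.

T̂ = ρX + (1 − ρ)μ  ⇒  T̂ − μ = ρ(X − μ)
ρ = (T̂ − μ)/(X − μ) = (14.02160 − 28.31) / (11.3 − 28.31) = -14.28840 / -17.01 = 0.84000

0.840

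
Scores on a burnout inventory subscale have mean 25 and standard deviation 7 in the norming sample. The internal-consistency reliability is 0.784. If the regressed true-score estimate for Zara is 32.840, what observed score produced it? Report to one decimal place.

35.0

T̂ = ρX + (1 − ρ)μ  ⇒  X = (T̂ − (1 − ρ)μ) / ρ
X = (32.840 − 0.216 × 25) / 0.784 = (32.840 − 5.400) / 0.784 = 27.440 / 0.784 = 35.000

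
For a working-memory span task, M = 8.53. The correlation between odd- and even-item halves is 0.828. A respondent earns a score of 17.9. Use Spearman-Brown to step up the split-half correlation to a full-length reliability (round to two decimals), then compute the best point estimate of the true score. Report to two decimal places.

17.06

Spearman-Brown: ρ = 2r/(1 + r) = 2(0.828)/(1 + 0.828) = 1.6560/1.828 = 0.9059 → 0.91
T̂ = 0.91(17.9) + 0.09(8.53) = 16.289 + 0.7677 = 17.057 → 17.06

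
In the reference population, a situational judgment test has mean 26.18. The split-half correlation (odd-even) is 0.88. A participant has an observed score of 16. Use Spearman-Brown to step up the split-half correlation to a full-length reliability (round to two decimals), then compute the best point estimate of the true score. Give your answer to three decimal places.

16.611

Spearman-Brown: ρ = 2r/(1 + r) = 2(0.88)/(1 + 0.88) = 1.760/1.88 = 0.9362 → 0.94
T̂ = 0.94(16) + 0.06(26.18) = 15.04 + 1.5708 = 16.6108 → 16.611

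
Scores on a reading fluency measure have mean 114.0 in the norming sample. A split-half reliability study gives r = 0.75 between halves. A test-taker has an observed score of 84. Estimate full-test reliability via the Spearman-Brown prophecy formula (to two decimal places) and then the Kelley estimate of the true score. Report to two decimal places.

88.20

Spearman-Brown: ρ = 2r/(1 + r) = 2(0.75)/(1 + 0.75) = 1.500/1.75 = 0.8571 → 0.86
T̂ = ρX + (1 − ρ)μ
  = 0.86 × 84 + 0.14 × 114.0
  = 72.24 + 15.960
  = 88.200
  ≈ 88.20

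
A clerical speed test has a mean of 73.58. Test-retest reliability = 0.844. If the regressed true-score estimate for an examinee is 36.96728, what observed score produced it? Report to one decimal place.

30.2

T̂ = ρX + (1 − ρ)μ  ⇒  X = (T̂ − (1 − ρ)μ) / ρ
X = (36.96728 − 0.156 × 73.58) / 0.844 = (36.96728 − 11.47848) / 0.844 = 25.48880 / 0.844 = 30.200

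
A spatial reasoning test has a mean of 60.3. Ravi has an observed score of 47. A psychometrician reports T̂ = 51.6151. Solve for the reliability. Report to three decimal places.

0.653

T̂ = ρX + (1 − ρ)μ  ⇒  T̂ − μ = ρ(X − μ)
ρ = (T̂ − μ)/(X − μ) = (51.6151 − 60.3) / (47 − 60.3) = -8.6849 / -13.3 = 0.65300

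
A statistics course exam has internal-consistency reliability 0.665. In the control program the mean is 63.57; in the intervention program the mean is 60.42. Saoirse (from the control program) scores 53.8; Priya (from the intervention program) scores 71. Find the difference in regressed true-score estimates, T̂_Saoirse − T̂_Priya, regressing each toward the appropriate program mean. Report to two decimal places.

-10.38

T̂_Saoirse = 0.665(53.8) + 0.335(63.57) = 57.0729
T̂_Priya = 0.665(71) + 0.335(60.42) = 67.4557
Difference = 57.0729 − 67.4557 = -10.3828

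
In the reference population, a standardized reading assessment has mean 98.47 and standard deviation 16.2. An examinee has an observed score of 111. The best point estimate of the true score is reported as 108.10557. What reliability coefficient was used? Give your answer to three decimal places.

T̂ = ρX + (1 − ρ)μ  ⇒  T̂ − μ = ρ(X − μ)
ρ = (T̂ − μ)/(X − μ) = (108.10557 − 98.47) / (111 − 98.47) = 9.63557 / 12.53 = 0.76900

0.769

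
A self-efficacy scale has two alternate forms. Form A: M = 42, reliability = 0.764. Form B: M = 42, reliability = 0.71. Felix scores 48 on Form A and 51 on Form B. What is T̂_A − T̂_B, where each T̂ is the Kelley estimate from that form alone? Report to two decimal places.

T̂_A = 0.764(48) + 0.236(42) = 46.5840
T̂_B = 0.71(51) + 0.29(42) = 48.3900
T̂_A − T̂_B = -1.8060

-1.81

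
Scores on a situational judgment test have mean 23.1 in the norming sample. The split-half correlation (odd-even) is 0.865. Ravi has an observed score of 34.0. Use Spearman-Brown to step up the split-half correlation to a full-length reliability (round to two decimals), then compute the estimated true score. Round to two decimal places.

Spearman-Brown: ρ = 2r/(1 + r) = 2(0.865)/(1 + 0.865) = 1.7300/1.865 = 0.9276 → 0.93
Regress the observed score toward the mean by the unreliability: T̂ = 0.93·34.0 + 0.07·23.1 = 31.620 + 1.617 = 33.237.

33.24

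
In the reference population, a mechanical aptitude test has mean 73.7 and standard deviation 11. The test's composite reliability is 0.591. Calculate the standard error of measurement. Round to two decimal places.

7.03

SEM = SD · √(1 − ρ) = 11 × √0.409 = 11 × 0.6395 = 7.035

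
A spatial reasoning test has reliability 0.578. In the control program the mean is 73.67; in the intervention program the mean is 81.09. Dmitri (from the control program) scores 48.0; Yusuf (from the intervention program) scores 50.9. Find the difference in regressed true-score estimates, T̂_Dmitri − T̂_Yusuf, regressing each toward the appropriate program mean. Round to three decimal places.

T̂_Dmitri = 0.578(48.0) + 0.422(73.67) = 58.83274
T̂_Yusuf = 0.578(50.9) + 0.422(81.09) = 63.64018
Difference = 58.83274 − 63.64018 = -4.80744

-4.807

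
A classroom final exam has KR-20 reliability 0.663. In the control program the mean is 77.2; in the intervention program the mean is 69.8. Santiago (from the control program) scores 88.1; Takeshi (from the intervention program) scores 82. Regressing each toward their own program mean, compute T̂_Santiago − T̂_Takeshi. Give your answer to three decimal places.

T̂_Santiago = 0.663(88.1) + 0.337(77.2) = 84.42670
T̂_Takeshi = 0.663(82) + 0.337(69.8) = 77.88860
Difference = 84.42670 − 77.88860 = 6.53810

6.538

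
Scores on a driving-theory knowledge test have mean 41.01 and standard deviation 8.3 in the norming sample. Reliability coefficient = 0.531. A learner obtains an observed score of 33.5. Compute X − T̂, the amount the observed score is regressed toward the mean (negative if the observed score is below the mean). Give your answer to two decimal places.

-3.52

Kelley's formula gives T̂ = 0.531·33.5 + 0.469·41.01 = 17.7885 + 19.23369 = 37.0222.
X − T̂ = 33.5 − 37.022 = -3.522 → -3.52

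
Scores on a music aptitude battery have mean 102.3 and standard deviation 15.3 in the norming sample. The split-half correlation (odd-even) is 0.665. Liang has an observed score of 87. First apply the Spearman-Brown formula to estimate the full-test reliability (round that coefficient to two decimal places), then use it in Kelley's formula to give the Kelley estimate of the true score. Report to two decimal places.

Spearman-Brown: ρ = 2r/(1 + r) = 2(0.665)/(1 + 0.665) = 1.3300/1.665 = 0.7988 → 0.80
T̂ = ρX + (1 − ρ)μ
  = 0.80 × 87 + 0.20 × 102.3
  = 69.60 + 20.460
  = 90.060
  ≈ 90.06

90.06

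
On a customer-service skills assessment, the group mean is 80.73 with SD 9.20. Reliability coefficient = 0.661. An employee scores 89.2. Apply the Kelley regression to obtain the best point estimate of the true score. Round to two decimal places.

T̂ = 0.661(89.2) + 0.339(80.73) = 58.9612 + 27.36747 = 86.329 → 86.33

86.33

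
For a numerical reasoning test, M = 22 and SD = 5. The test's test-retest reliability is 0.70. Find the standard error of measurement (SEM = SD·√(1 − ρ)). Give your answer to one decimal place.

2.7

SEM = SD · √(1 − ρ) = 5 × √0.30 = 5 × 0.5477 = 2.739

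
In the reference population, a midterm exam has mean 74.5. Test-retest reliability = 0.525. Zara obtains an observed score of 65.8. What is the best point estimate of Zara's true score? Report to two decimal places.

T̂ = 0.525(65.8) + 0.475(74.5) = 34.5450 + 35.3875 = 69.933 → 69.93

69.93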